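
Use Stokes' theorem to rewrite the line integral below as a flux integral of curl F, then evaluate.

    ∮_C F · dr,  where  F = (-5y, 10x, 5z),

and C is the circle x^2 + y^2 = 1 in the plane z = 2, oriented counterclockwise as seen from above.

Let S be the flat disk x^2 + y^2 ≤ 1 in the plane z = 2, with upward unit normal n̂ = ẑ. By Stokes' theorem,

    ∮_C F · dr = ∬_S (∇ × F) · n̂ dS = ∬_D (curl F)_z dA,

where D is the disk x^2 + y^2 ≤ 1.

Compute the curl of F = (-5y, 10x, 5z):
    (∇ × F)_x = ∂F_z/∂y - ∂F_y/∂z = 0,
    (∇ × F)_y = ∂F_x/∂z - ∂F_z/∂x = 0,
    (∇ × F)_z = ∂F_y/∂x - ∂F_x/∂y = 15.

On z = 2, (curl F)_z = 15.

Convert to polar (x = r cos θ, y = r sin θ, dA = r dr dθ); the integrand becomes 15, so

    ∬_D (curl F)_z dA = ∫_0^{2π} ∫_0^{1} (15) · r dr dθ.

Inner (r from 0 to 1): 15/2.
Outer (θ from 0 to 2π): 15π.

Therefore ∮_C F · dr = 15π.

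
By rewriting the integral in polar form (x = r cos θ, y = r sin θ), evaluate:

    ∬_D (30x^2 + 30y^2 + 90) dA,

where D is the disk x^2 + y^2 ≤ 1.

The region D is 0 ≤ r ≤ 1, 0 ≤ θ ≤ 2π in polar coordinates, where x = r cos(θ), y = r sin(θ), and dA = r dr dθ.

Under the substitution, the integrand becomes 30r^2 + 90, so

    ∬_D (30x^2 + 30y^2 + 90) dA = ∫_{0}^{2π} ∫_{0}^{1} (30r^2 + 90) · r dr dθ.

Inner integral (in r): ∫_{0}^{1} (30r^2 + 90) · r dr = 105/2.

Outer integral (in θ): ∫_{0}^{2π} (105/2) dθ = 105π.

Therefore ∬_D (30x^2 + 30y^2 + 90) dA = 105π.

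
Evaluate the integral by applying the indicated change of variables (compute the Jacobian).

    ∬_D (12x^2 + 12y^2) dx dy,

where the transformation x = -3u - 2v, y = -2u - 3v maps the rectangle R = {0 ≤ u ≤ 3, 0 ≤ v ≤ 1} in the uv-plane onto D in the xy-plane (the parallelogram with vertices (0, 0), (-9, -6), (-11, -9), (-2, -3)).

Compute the Jacobian determinant of (x, y) with respect to (u, v):

    ∂(x,y)/∂(u,v) = | -3  -2 | = (-3)(-3) - (-2)(-2) = 5.
                   | -2  -3 |

Its absolute value is |J| = 5 (the area scaling factor).

Substituting x = -3u - 2v, y = -2u - 3v into the integrand,

    12x^2 + 12y^2 → 156u^2 + 288u v + 156v^2,

so the integral becomes

    ∬_R (156u^2 + 288u v + 156v^2) · |J| du dv = ∫_0^3 ∫_0^1 (780u^2 + 1440u v + 780v^2) dv du.

Inner (v): 780u^2 + 720u + 260.
Outer (u): 11040.

Therefore ∬_D (12x^2 + 12y^2) dx dy = 11040.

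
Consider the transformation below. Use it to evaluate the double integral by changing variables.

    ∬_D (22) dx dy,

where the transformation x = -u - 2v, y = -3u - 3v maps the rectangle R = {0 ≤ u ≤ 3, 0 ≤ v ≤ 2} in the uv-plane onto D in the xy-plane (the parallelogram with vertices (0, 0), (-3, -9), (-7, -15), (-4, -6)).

Compute the Jacobian determinant of (x, y) with respect to (u, v):

    ∂(x,y)/∂(u,v) = | -1  -2 | = (-1)(-3) - (-2)(-3) = -3.
                   | -3  -3 |

Its absolute value is |J| = 3 (the area scaling factor).

Substituting x = -u - 2v, y = -3u - 3v into the integrand,

    22 → 22,

so the integral becomes

    ∬_R (22) · |J| du dv = ∫_0^3 ∫_0^2 (66) dv du.

Inner (v): 132.
Outer (u): 396.

Therefore ∬_D (22) dx dy = 396.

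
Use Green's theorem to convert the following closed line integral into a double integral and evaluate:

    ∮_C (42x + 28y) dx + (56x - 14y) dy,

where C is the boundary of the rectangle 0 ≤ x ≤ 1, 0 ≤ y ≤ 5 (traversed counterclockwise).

Green's theorem converts the closed line integral into a double integral over the enclosed region D:

    ∮_C P dx + Q dy = ∬_D (∂Q/∂x - ∂P/∂y) dA.

Here P = 42x + 28y, Q = 56x - 14y, so

    ∂Q/∂x = 56,    ∂P/∂y = 28,
    ∂Q/∂x - ∂P/∂y = 28.

D is the region 0 ≤ x ≤ 1, 0 ≤ y ≤ 5. Evaluating the double integral:

    ∬_D (28) dA = ∫_0^{1} ∫_0^{5} (28) dy dx.

Inner (y from 0 to 5): 140.
Outer (x from 0 to 1): 140.

Therefore ∮_C P dx + Q dy = 140.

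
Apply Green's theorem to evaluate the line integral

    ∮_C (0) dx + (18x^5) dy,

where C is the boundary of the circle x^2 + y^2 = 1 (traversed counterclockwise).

Green's theorem converts the closed line integral into a double integral over the enclosed region D:

    ∮_C P dx + Q dy = ∬_D (∂Q/∂x - ∂P/∂y) dA.

Here P = 0, Q = 18x^5, so

    ∂Q/∂x = 90x^4,    ∂P/∂y = 0,
    ∂Q/∂x - ∂P/∂y = 90x^4.

D is the region x^2 + y^2 ≤ 1. Evaluating the double integral:

In polar coordinates (x = r cos θ, y = r sin θ, dA = r dr dθ) the integrand becomes 90r^4cos(θ)^4, so

    ∬_D (90x^4) dA = ∫_0^{2π} ∫_0^{1} (90r^4cos(θ)^4) · r dr dθ.

Inner (r from 0 to 1): 15cos(θ)^4.
Outer (θ from 0 to 2π): 45π/4.

Therefore ∮_C P dx + Q dy = 45π/4.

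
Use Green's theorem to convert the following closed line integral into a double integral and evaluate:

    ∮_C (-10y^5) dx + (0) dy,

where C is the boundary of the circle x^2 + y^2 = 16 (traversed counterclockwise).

Green's theorem converts the closed line integral into a double integral over the enclosed region D:

    ∮_C P dx + Q dy = ∬_D (∂Q/∂x - ∂P/∂y) dA.

Here P = -10y^5, Q = 0, so

    ∂Q/∂x = 0,    ∂P/∂y = -50y^4,
    ∂Q/∂x - ∂P/∂y = 50y^4.

D is the region x^2 + y^2 ≤ 16. Evaluating the double integral:

In polar coordinates (x = r cos θ, y = r sin θ, dA = r dr dθ) the integrand becomes 50r^4sin(θ)^4, so

    ∬_D (50y^4) dA = ∫_0^{2π} ∫_0^{4} (50r^4sin(θ)^4) · r dr dθ.

Inner (r from 0 to 4): 102400sin(θ)^4/3.
Outer (θ from 0 to 2π): 25600π.

Therefore ∮_C P dx + Q dy = 25600π.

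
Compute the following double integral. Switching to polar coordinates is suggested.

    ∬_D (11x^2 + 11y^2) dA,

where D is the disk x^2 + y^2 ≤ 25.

The region D is 0 ≤ r ≤ 5, 0 ≤ θ ≤ 2π in polar coordinates, where x = r cos(θ), y = r sin(θ), and dA = r dr dθ.

Under the substitution, the integrand becomes 11r^2, so

    ∬_D (11x^2 + 11y^2) dA = ∫_{0}^{2π} ∫_{0}^{5} (11r^2) · r dr dθ.

Inner integral (in r): ∫_{0}^{5} (11r^2) · r dr = 6875/4.

Outer integral (in θ): ∫_{0}^{2π} (6875/4) dθ = 6875π/2.

Therefore ∬_D (11x^2 + 11y^2) dA = 6875π/2.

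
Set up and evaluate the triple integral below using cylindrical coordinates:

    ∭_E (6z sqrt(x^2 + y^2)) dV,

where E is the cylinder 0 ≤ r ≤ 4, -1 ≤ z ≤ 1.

In cylindrical coordinates, x = r cos(θ), y = r sin(θ), z = z, and dV = r dr dθ dz.

The integrand becomes 6r z, so

    ∭_E (6z sqrt(x^2 + y^2)) dV = ∫_{0}^{2π} ∫_{0}^{4} ∫_{-1}^{1} (6r z) · r dz dr dθ.

Inner (z): 0.
Middle (r from 0 to 4): 0.
Outer (θ): 0.

Therefore the triple integral equals 0.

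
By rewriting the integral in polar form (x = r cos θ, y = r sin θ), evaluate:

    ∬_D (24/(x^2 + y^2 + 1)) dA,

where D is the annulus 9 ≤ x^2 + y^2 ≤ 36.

The region D is 3 ≤ r ≤ 6, 0 ≤ θ ≤ 2π in polar coordinates, where x = r cos(θ), y = r sin(θ), and dA = r dr dθ.

Under the substitution, the integrand becomes 24/(r^2 + 1), so

    ∬_D (24/(x^2 + y^2 + 1)) dA = ∫_{0}^{2π} ∫_{3}^{6} (24/(r^2 + 1)) · r dr dθ.

Inner integral (in r): ∫_{3}^{6} (24/(r^2 + 1)) · r dr = log(6582952005840035281/1000000000000).

Outer integral (in θ): ∫_{0}^{2π} (log(6582952005840035281/1000000000000)) dθ = log((6582952005840035281/1000000000000)^(2π)).

Therefore ∬_D (24/(x^2 + y^2 + 1)) dA = log((6582952005840035281/1000000000000)^(2π)).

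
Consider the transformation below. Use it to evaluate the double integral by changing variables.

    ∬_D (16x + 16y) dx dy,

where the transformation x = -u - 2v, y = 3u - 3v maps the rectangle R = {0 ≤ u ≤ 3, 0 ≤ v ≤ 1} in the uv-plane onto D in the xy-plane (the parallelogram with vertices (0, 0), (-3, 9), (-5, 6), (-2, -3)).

Compute the Jacobian determinant of (x, y) with respect to (u, v):

    ∂(x,y)/∂(u,v) = | -1  -2 | = (-1)(-3) - (-2)(3) = 9.
                   | 3  -3 |

Its absolute value is |J| = 9 (the area scaling factor).

Substituting x = -u - 2v, y = 3u - 3v into the integrand,

    16x + 16y → 32u - 80v,

so the integral becomes

    ∬_R (32u - 80v) · |J| du dv = ∫_0^3 ∫_0^1 (288u - 720v) dv du.

Inner (v): 288u - 360.
Outer (u): 216.

Therefore ∬_D (16x + 16y) dx dy = 216.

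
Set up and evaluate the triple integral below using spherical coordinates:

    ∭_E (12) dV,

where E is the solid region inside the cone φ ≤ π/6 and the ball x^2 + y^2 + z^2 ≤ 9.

In spherical coordinates, x = ρ sin(φ) cos(θ), y = ρ sin(φ) sin(θ), z = ρ cos(φ), and dV = ρ^2 sin(φ) dρ dφ dθ.

The integrand becomes 12, so

    ∭_E (12) dV = ∫_{0}^{2π} ∫_{0}^{π/6} ∫_{0}^{3} (12) · ρ^2 sin(φ) dρ dφ dθ.

Inner (ρ): 108sin(φ).
Middle (φ): 108 - 54sqrt(3).
Outer (θ): 108π (2 - sqrt(3)).

Therefore the triple integral equals 108π (2 - sqrt(3)).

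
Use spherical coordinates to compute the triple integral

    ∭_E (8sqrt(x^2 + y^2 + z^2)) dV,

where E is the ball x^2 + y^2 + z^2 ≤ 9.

In spherical coordinates, x = ρ sin(φ) cos(θ), y = ρ sin(φ) sin(θ), z = ρ cos(φ), and dV = ρ^2 sin(φ) dρ dφ dθ.

The integrand becomes 8ρ, so

    ∭_E (8sqrt(x^2 + y^2 + z^2)) dV = ∫_{0}^{2π} ∫_{0}^{π} ∫_{0}^{3} (8ρ) · ρ^2 sin(φ) dρ dφ dθ.

Inner (ρ): 162sin(φ).
Middle (φ): 324.
Outer (θ): 648π.

Therefore the triple integral equals 648π.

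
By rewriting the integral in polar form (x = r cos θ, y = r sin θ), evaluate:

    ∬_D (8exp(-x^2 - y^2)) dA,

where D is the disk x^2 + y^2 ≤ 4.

The region D is 0 ≤ r ≤ 2, 0 ≤ θ ≤ 2π in polar coordinates, where x = r cos(θ), y = r sin(θ), and dA = r dr dθ.

Under the substitution, the integrand becomes 8exp(-r^2), so

    ∬_D (8exp(-x^2 - y^2)) dA = ∫_{0}^{2π} ∫_{0}^{2} (8exp(-r^2)) · r dr dθ.

Inner integral (in r): ∫_{0}^{2} (8exp(-r^2)) · r dr = 4 - 4exp(-4).

Outer integral (in θ): ∫_{0}^{2π} (4 - 4exp(-4)) dθ = -8π exp(-4) + 8π.

Therefore ∬_D (8exp(-x^2 - y^2)) dA = -8π exp(-4) + 8π.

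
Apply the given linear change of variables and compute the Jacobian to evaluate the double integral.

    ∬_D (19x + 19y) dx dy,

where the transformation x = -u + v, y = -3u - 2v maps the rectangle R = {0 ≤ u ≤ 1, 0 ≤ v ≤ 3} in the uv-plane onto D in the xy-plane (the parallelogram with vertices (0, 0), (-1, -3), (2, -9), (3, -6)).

Compute the Jacobian determinant of (x, y) with respect to (u, v):

    ∂(x,y)/∂(u,v) = | -1  1 | = (-1)(-2) - (1)(-3) = 5.
                   | -3  -2 |

Its absolute value is |J| = 5 (the area scaling factor).

Substituting x = -u + v, y = -3u - 2v into the integrand,

    19x + 19y → -76u - 19v,

so the integral becomes

    ∬_R (-76u - 19v) · |J| du dv = ∫_0^1 ∫_0^3 (-380u - 95v) dv du.

Inner (v): -1140u - 855/2.
Outer (u): -1995/2.

Therefore ∬_D (19x + 19y) dx dy = -1995/2.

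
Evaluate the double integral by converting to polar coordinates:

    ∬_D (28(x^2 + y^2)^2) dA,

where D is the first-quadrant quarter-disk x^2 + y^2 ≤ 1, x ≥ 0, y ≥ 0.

The region D is 0 ≤ r ≤ 1, 0 ≤ θ ≤ π/2 in polar coordinates, where x = r cos(θ), y = r sin(θ), and dA = r dr dθ.

Under the substitution, the integrand becomes 28r^4, so

    ∬_D (28(x^2 + y^2)^2) dA = ∫_{0}^{π/2} ∫_{0}^{1} (28r^4) · r dr dθ.

Inner integral (in r): ∫_{0}^{1} (28r^4) · r dr = 14/3.

Outer integral (in θ): ∫_{0}^{π/2} (14/3) dθ = 7π/3.

Therefore ∬_D (28(x^2 + y^2)^2) dA = 7π/3.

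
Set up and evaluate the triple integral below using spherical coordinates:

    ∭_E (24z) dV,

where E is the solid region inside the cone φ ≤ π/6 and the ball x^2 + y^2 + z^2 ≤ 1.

In spherical coordinates, x = ρ sin(φ) cos(θ), y = ρ sin(φ) sin(θ), z = ρ cos(φ), and dV = ρ^2 sin(φ) dρ dφ dθ.

The integrand becomes 24ρ cos(φ), so

    ∭_E (24z) dV = ∫_{0}^{2π} ∫_{0}^{π/6} ∫_{0}^{1} (24ρ cos(φ)) · ρ^2 sin(φ) dρ dφ dθ.

Inner (ρ): 3sin(2φ).
Middle (φ): 3/4.
Outer (θ): 3π/2.

Therefore the triple integral equals 3π/2.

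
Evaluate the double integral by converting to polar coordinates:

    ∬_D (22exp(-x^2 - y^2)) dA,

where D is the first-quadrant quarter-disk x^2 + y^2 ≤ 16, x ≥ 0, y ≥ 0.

The region D is 0 ≤ r ≤ 4, 0 ≤ θ ≤ π/2 in polar coordinates, where x = r cos(θ), y = r sin(θ), and dA = r dr dθ.

Under the substitution, the integrand becomes 22exp(-r^2), so

    ∬_D (22exp(-x^2 - y^2)) dA = ∫_{0}^{π/2} ∫_{0}^{4} (22exp(-r^2)) · r dr dθ.

Inner integral (in r): ∫_{0}^{4} (22exp(-r^2)) · r dr = 11 - 11exp(-16).

Outer integral (in θ): ∫_{0}^{π/2} (11 - 11exp(-16)) dθ = -11π (1 - exp(16))exp(-16)/2.

Therefore ∬_D (22exp(-x^2 - y^2)) dA = -11π (1 - exp(16))exp(-16)/2.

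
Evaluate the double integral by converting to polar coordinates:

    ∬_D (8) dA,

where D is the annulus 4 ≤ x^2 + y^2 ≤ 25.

The region D is 2 ≤ r ≤ 5, 0 ≤ θ ≤ 2π in polar coordinates, where x = r cos(θ), y = r sin(θ), and dA = r dr dθ.

Under the substitution, the integrand becomes 8, so

    ∬_D (8) dA = ∫_{0}^{2π} ∫_{2}^{5} (8) · r dr dθ.

Inner integral (in r): ∫_{2}^{5} (8) · r dr = 84.

Outer integral (in θ): ∫_{0}^{2π} (84) dθ = 168π.

Therefore ∬_D (8) dA = 168π.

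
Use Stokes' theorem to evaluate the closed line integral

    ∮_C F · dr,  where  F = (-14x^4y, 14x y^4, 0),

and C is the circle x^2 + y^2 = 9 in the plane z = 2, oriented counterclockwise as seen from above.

Let S be the flat disk x^2 + y^2 ≤ 9 in the plane z = 2, with upward unit normal n̂ = ẑ. By Stokes' theorem,

    ∮_C F · dr = ∬_S (∇ × F) · n̂ dS = ∬_D (curl F)_z dA,

where D is the disk x^2 + y^2 ≤ 9.

Compute the curl of F = (-14x^4y, 14x y^4, 0):
    (∇ × F)_x = ∂F_z/∂y - ∂F_y/∂z = 0,
    (∇ × F)_y = ∂F_x/∂z - ∂F_z/∂x = 0,
    (∇ × F)_z = ∂F_y/∂x - ∂F_x/∂y = 14x^4 + 14y^4.

On z = 2, (curl F)_z = 14x^4 + 14y^4.

Convert to polar (x = r cos θ, y = r sin θ, dA = r dr dθ); the integrand becomes 14r^4(sin(θ)^4 + cos(θ)^4), so

    ∬_D (curl F)_z dA = ∫_0^{2π} ∫_0^{3} (14r^4(sin(θ)^4 + cos(θ)^4)) · r dr dθ.

Inner (r from 0 to 3): 1701sin(θ)^4 + 1701cos(θ)^4.
Outer (θ from 0 to 2π): 5103π/2.

Therefore ∮_C F · dr = 5103π/2.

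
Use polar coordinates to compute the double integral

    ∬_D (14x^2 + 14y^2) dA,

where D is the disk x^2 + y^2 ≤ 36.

The region D is 0 ≤ r ≤ 6, 0 ≤ θ ≤ 2π in polar coordinates, where x = r cos(θ), y = r sin(θ), and dA = r dr dθ.

Under the substitution, the integrand becomes 14r^2, so

    ∬_D (14x^2 + 14y^2) dA = ∫_{0}^{2π} ∫_{0}^{6} (14r^2) · r dr dθ.

Inner integral (in r): ∫_{0}^{6} (14r^2) · r dr = 4536.

Outer integral (in θ): ∫_{0}^{2π} (4536) dθ = 9072π.

Therefore ∬_D (14x^2 + 14y^2) dA = 9072π.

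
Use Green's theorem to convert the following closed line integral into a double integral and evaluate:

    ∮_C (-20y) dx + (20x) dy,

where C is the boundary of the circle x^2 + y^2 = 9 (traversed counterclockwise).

Green's theorem converts the closed line integral into a double integral over the enclosed region D:

    ∮_C P dx + Q dy = ∬_D (∂Q/∂x - ∂P/∂y) dA.

Here P = -20y, Q = 20x, so

    ∂Q/∂x = 20,    ∂P/∂y = -20,
    ∂Q/∂x - ∂P/∂y = 40.

D is the region x^2 + y^2 ≤ 9. Evaluating the double integral:

In polar coordinates (x = r cos θ, y = r sin θ, dA = r dr dθ) the integrand becomes 40, so

    ∬_D (40) dA = ∫_0^{2π} ∫_0^{3} (40) · r dr dθ.

Inner (r from 0 to 3): 180.
Outer (θ from 0 to 2π): 360π.

Therefore ∮_C P dx + Q dy = 360π.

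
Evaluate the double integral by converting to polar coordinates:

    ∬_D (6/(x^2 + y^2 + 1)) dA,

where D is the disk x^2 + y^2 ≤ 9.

The region D is 0 ≤ r ≤ 3, 0 ≤ θ ≤ 2π in polar coordinates, where x = r cos(θ), y = r sin(θ), and dA = r dr dθ.

Under the substitution, the integrand becomes 6/(r^2 + 1), so

    ∬_D (6/(x^2 + y^2 + 1)) dA = ∫_{0}^{2π} ∫_{0}^{3} (6/(r^2 + 1)) · r dr dθ.

Inner integral (in r): ∫_{0}^{3} (6/(r^2 + 1)) · r dr = log(1000).

Outer integral (in θ): ∫_{0}^{2π} (log(1000)) dθ = 6π log(10).

Therefore ∬_D (6/(x^2 + y^2 + 1)) dA = 6π log(10).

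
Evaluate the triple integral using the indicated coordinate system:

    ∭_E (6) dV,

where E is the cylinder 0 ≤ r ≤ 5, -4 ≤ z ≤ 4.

In cylindrical coordinates, x = r cos(θ), y = r sin(θ), z = z, and dV = r dr dθ dz.

The integrand becomes 6, so

    ∭_E (6) dV = ∫_{0}^{2π} ∫_{0}^{5} ∫_{-4}^{4} (6) · r dz dr dθ.

Inner (z): 48r.
Middle (r from 0 to 5): 600.
Outer (θ): 1200π.

Therefore the triple integral equals 1200π.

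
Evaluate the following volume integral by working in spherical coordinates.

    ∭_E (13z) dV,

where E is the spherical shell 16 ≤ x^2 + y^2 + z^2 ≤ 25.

In spherical coordinates, x = ρ sin(φ) cos(θ), y = ρ sin(φ) sin(θ), z = ρ cos(φ), and dV = ρ^2 sin(φ) dρ dφ dθ.

The integrand becomes 13ρ cos(φ), so

    ∭_E (13z) dV = ∫_{0}^{2π} ∫_{0}^{π} ∫_{4}^{5} (13ρ cos(φ)) · ρ^2 sin(φ) dρ dφ dθ.

Inner (ρ): 4797sin(2φ)/8.
Middle (φ): 0.
Outer (θ): 0.

Therefore the triple integral equals 0.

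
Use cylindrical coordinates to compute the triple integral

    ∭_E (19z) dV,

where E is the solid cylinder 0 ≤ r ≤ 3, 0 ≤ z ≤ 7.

In cylindrical coordinates, x = r cos(θ), y = r sin(θ), z = z, and dV = r dr dθ dz.

The integrand becomes 19z, so

    ∭_E (19z) dV = ∫_{0}^{2π} ∫_{0}^{3} ∫_{0}^{7} (19z) · r dz dr dθ.

Inner (z): 931r/2.
Middle (r from 0 to 3): 8379/4.
Outer (θ): 8379π/2.

Therefore the triple integral equals 8379π/2.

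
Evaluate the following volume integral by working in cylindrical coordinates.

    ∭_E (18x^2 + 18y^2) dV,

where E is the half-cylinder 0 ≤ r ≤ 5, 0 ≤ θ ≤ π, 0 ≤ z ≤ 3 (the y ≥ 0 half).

In cylindrical coordinates, x = r cos(θ), y = r sin(θ), z = z, and dV = r dr dθ dz.

The integrand becomes 18r^2, so

    ∭_E (18x^2 + 18y^2) dV = ∫_{0}^{π} ∫_{0}^{5} ∫_{0}^{3} (18r^2) · r dz dr dθ.

Inner (z): 54r^3.
Middle (r from 0 to 5): 16875/2.
Outer (θ): 16875π/2.

Therefore the triple integral equals 16875π/2.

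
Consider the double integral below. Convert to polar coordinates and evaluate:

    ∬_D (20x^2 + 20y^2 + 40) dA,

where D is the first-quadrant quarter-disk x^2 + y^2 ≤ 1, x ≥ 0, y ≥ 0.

The region D is 0 ≤ r ≤ 1, 0 ≤ θ ≤ π/2 in polar coordinates, where x = r cos(θ), y = r sin(θ), and dA = r dr dθ.

Under the substitution, the integrand becomes 20r^2 + 40, so

    ∬_D (20x^2 + 20y^2 + 40) dA = ∫_{0}^{π/2} ∫_{0}^{1} (20r^2 + 40) · r dr dθ.

Inner integral (in r): ∫_{0}^{1} (20r^2 + 40) · r dr = 25.

Outer integral (in θ): ∫_{0}^{π/2} (25) dθ = 25π/2.

Therefore ∬_D (20x^2 + 20y^2 + 40) dA = 25π/2.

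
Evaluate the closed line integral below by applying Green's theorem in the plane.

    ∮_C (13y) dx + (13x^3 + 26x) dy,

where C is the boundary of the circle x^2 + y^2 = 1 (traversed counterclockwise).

Green's theorem converts the closed line integral into a double integral over the enclosed region D:

    ∮_C P dx + Q dy = ∬_D (∂Q/∂x - ∂P/∂y) dA.

Here P = 13y, Q = 13x^3 + 26x, so

    ∂Q/∂x = 39x^2 + 26,    ∂P/∂y = 13,
    ∂Q/∂x - ∂P/∂y = 39x^2 + 13.

D is the region x^2 + y^2 ≤ 1. Evaluating the double integral:

In polar coordinates (x = r cos θ, y = r sin θ, dA = r dr dθ) the integrand becomes 39r^2cos(θ)^2 + 13, so

    ∬_D (39x^2 + 13) dA = ∫_0^{2π} ∫_0^{1} (39r^2cos(θ)^2 + 13) · r dr dθ.

Inner (r from 0 to 1): 39cos(θ)^2/4 + 13/2.
Outer (θ from 0 to 2π): 91π/4.

Therefore ∮_C P dx + Q dy = 91π/4.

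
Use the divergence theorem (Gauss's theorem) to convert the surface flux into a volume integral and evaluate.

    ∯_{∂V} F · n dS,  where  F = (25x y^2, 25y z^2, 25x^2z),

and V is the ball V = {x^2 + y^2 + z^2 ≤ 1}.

By the divergence theorem,

    ∯_{∂V} F · n dS = ∭_V (∇ · F) dV.

Compute the divergence:
    ∇ · F = ∂F_x/∂x + ∂F_y/∂y + ∂F_z/∂z = 25y^2 + 25z^2 + 25x^2 = 25x^2 + 25y^2 + 25z^2.

In spherical coordinates, x = ρ sin(φ) cos(θ), y = ρ sin(φ) sin(θ), z = ρ cos(φ), dV = ρ^2 sin(φ) dρ dφ dθ, with 0 ≤ ρ ≤ 1, 0 ≤ φ ≤ π, 0 ≤ θ ≤ 2π.

The integrand, after substitution and multiplying by the volume element, becomes (25ρ^2) · ρ^2 sin(φ), so

    ∭_V (∇·F) dV = ∫_0^{2π} ∫_0^{π} ∫_0^{1} (25ρ^2) · ρ^2 sin(φ) dρ dφ dθ.

Inner (ρ from 0 to 1): 5sin(φ).
Middle (φ from 0 to π): 10.
Outer (θ from 0 to 2π): 20π.

Therefore ∯_{∂V} F · n dS = 20π.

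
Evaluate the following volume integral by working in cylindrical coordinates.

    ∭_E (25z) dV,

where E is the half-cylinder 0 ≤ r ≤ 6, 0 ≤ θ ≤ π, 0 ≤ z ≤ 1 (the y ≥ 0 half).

In cylindrical coordinates, x = r cos(θ), y = r sin(θ), z = z, and dV = r dr dθ dz.

The integrand becomes 25z, so

    ∭_E (25z) dV = ∫_{0}^{π} ∫_{0}^{6} ∫_{0}^{1} (25z) · r dz dr dθ.

Inner (z): 25r/2.
Middle (r from 0 to 6): 225.
Outer (θ): 225π.

Therefore the triple integral equals 225π.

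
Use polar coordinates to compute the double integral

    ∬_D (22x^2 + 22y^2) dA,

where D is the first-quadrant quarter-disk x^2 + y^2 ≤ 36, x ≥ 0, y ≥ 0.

The region D is 0 ≤ r ≤ 6, 0 ≤ θ ≤ π/2 in polar coordinates, where x = r cos(θ), y = r sin(θ), and dA = r dr dθ.

Under the substitution, the integrand becomes 22r^2, so

    ∬_D (22x^2 + 22y^2) dA = ∫_{0}^{π/2} ∫_{0}^{6} (22r^2) · r dr dθ.

Inner integral (in r): ∫_{0}^{6} (22r^2) · r dr = 7128.

Outer integral (in θ): ∫_{0}^{π/2} (7128) dθ = 3564π.

Therefore ∬_D (22x^2 + 22y^2) dA = 3564π.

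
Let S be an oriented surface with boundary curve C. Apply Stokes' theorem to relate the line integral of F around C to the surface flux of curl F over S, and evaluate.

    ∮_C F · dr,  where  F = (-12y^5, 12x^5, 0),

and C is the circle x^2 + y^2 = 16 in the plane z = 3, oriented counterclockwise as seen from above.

Let S be the flat disk x^2 + y^2 ≤ 16 in the plane z = 3, with upward unit normal n̂ = ẑ. By Stokes' theorem,

    ∮_C F · dr = ∬_S (∇ × F) · n̂ dS = ∬_D (curl F)_z dA,

where D is the disk x^2 + y^2 ≤ 16.

Compute the curl of F = (-12y^5, 12x^5, 0):
    (∇ × F)_x = ∂F_z/∂y - ∂F_y/∂z = 0,
    (∇ × F)_y = ∂F_x/∂z - ∂F_z/∂x = 0,
    (∇ × F)_z = ∂F_y/∂x - ∂F_x/∂y = 60x^4 + 60y^4.

On z = 3, (curl F)_z = 60x^4 + 60y^4.

Convert to polar (x = r cos θ, y = r sin θ, dA = r dr dθ); the integrand becomes 60r^4(sin(θ)^4 + cos(θ)^4), so

    ∬_D (curl F)_z dA = ∫_0^{2π} ∫_0^{4} (60r^4(sin(θ)^4 + cos(θ)^4)) · r dr dθ.

Inner (r from 0 to 4): 40960sin(θ)^4 + 40960cos(θ)^4.
Outer (θ from 0 to 2π): 61440π.

Therefore ∮_C F · dr = 61440π.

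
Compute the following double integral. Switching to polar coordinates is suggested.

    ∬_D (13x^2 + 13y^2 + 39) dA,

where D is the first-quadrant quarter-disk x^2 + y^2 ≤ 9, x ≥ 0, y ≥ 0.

The region D is 0 ≤ r ≤ 3, 0 ≤ θ ≤ π/2 in polar coordinates, where x = r cos(θ), y = r sin(θ), and dA = r dr dθ.

Under the substitution, the integrand becomes 13r^2 + 39, so

    ∬_D (13x^2 + 13y^2 + 39) dA = ∫_{0}^{π/2} ∫_{0}^{3} (13r^2 + 39) · r dr dθ.

Inner integral (in r): ∫_{0}^{3} (13r^2 + 39) · r dr = 1755/4.

Outer integral (in θ): ∫_{0}^{π/2} (1755/4) dθ = 1755π/8.

Therefore ∬_D (13x^2 + 13y^2 + 39) dA = 1755π/8.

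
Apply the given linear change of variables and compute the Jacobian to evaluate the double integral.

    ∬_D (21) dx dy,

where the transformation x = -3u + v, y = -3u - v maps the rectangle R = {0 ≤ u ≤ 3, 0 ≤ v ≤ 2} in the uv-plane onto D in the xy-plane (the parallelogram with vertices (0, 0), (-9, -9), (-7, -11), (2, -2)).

Compute the Jacobian determinant of (x, y) with respect to (u, v):

    ∂(x,y)/∂(u,v) = | -3  1 | = (-3)(-1) - (1)(-3) = 6.
                   | -3  -1 |

Its absolute value is |J| = 6 (the area scaling factor).

Substituting x = -3u + v, y = -3u - v into the integrand,

    21 → 21,

so the integral becomes

    ∬_R (21) · |J| du dv = ∫_0^3 ∫_0^2 (126) dv du.

Inner (v): 252.
Outer (u): 756.

Therefore ∬_D (21) dx dy = 756.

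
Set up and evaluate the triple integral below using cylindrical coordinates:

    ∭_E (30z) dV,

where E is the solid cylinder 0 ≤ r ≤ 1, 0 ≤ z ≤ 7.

In cylindrical coordinates, x = r cos(θ), y = r sin(θ), z = z, and dV = r dr dθ dz.

The integrand becomes 30z, so

    ∭_E (30z) dV = ∫_{0}^{2π} ∫_{0}^{1} ∫_{0}^{7} (30z) · r dz dr dθ.

Inner (z): 735r.
Middle (r from 0 to 1): 735/2.
Outer (θ): 735π.

Therefore the triple integral equals 735π.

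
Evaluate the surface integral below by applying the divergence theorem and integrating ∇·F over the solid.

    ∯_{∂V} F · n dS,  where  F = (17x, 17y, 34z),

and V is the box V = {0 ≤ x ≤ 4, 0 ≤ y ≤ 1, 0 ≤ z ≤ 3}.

By the divergence theorem,

    ∯_{∂V} F · n dS = ∭_V (∇ · F) dV.

Compute the divergence:
    ∇ · F = ∂F_x/∂x + ∂F_y/∂y + ∂F_z/∂z = 17 + 17 + 34 = 68.

V is a rectangular box, so dV = dx dy dz with 0 ≤ x ≤ 4, 0 ≤ y ≤ 1, 0 ≤ z ≤ 3.

Integrate (68) over V as an iterated integral:

    ∭_V (∇·F) dV = ∫_0^{4} ∫_0^{1} ∫_0^{3} (68) dz dy dx.

Inner (z from 0 to 3): 204.
Middle (y from 0 to 1): 204.
Outer (x from 0 to 4): 816.

Therefore ∯_{∂V} F · n dS = 816.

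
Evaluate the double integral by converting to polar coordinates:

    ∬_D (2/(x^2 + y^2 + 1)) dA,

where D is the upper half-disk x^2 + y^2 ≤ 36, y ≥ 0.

The region D is 0 ≤ r ≤ 6, 0 ≤ θ ≤ π in polar coordinates, where x = r cos(θ), y = r sin(θ), and dA = r dr dθ.

Under the substitution, the integrand becomes 2/(r^2 + 1), so

    ∬_D (2/(x^2 + y^2 + 1)) dA = ∫_{0}^{π} ∫_{0}^{6} (2/(r^2 + 1)) · r dr dθ.

Inner integral (in r): ∫_{0}^{6} (2/(r^2 + 1)) · r dr = log(37).

Outer integral (in θ): ∫_{0}^{π} (log(37)) dθ = π log(37).

Therefore ∬_D (2/(x^2 + y^2 + 1)) dA = π log(37).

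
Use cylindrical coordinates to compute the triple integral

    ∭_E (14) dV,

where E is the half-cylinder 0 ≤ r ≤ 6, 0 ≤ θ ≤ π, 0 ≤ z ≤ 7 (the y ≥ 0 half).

In cylindrical coordinates, x = r cos(θ), y = r sin(θ), z = z, and dV = r dr dθ dz.

The integrand becomes 14, so

    ∭_E (14) dV = ∫_{0}^{π} ∫_{0}^{6} ∫_{0}^{7} (14) · r dz dr dθ.

Inner (z): 98r.
Middle (r from 0 to 6): 1764.
Outer (θ): 1764π.

Therefore the triple integral equals 1764π.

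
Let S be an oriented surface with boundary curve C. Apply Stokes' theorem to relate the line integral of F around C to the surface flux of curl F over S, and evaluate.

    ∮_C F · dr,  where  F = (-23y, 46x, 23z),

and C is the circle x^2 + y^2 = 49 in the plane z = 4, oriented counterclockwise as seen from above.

Let S be the flat disk x^2 + y^2 ≤ 49 in the plane z = 4, with upward unit normal n̂ = ẑ. By Stokes' theorem,

    ∮_C F · dr = ∬_S (∇ × F) · n̂ dS = ∬_D (curl F)_z dA,

where D is the disk x^2 + y^2 ≤ 49.

Compute the curl of F = (-23y, 46x, 23z):
    (∇ × F)_x = ∂F_z/∂y - ∂F_y/∂z = 0,
    (∇ × F)_y = ∂F_x/∂z - ∂F_z/∂x = 0,
    (∇ × F)_z = ∂F_y/∂x - ∂F_x/∂y = 69.

On z = 4, (curl F)_z = 69.

Convert to polar (x = r cos θ, y = r sin θ, dA = r dr dθ); the integrand becomes 69, so

    ∬_D (curl F)_z dA = ∫_0^{2π} ∫_0^{7} (69) · r dr dθ.

Inner (r from 0 to 7): 3381/2.
Outer (θ from 0 to 2π): 3381π.

Therefore ∮_C F · dr = 3381π.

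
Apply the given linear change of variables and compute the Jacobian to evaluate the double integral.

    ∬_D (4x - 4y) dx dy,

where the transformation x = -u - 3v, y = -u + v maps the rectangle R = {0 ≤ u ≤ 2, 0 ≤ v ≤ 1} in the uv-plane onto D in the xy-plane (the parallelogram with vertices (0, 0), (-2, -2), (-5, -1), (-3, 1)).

Compute the Jacobian determinant of (x, y) with respect to (u, v):

    ∂(x,y)/∂(u,v) = | -1  -3 | = (-1)(1) - (-3)(-1) = -4.
                   | -1  1 |

Its absolute value is |J| = 4 (the area scaling factor).

Substituting x = -u - 3v, y = -u + v into the integrand,

    4x - 4y → -16v,

so the integral becomes

    ∬_R (-16v) · |J| du dv = ∫_0^2 ∫_0^1 (-64v) dv du.

Inner (v): -32.
Outer (u): -64.

Therefore ∬_D (4x - 4y) dx dy = -64.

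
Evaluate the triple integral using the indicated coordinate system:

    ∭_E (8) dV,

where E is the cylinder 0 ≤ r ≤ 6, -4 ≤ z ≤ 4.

In cylindrical coordinates, x = r cos(θ), y = r sin(θ), z = z, and dV = r dr dθ dz.

The integrand becomes 8, so

    ∭_E (8) dV = ∫_{0}^{2π} ∫_{0}^{6} ∫_{-4}^{4} (8) · r dz dr dθ.

Inner (z): 64r.
Middle (r from 0 to 6): 1152.
Outer (θ): 2304π.

Therefore the triple integral equals 2304π.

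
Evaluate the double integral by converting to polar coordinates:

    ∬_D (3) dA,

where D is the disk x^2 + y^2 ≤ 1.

The region D is 0 ≤ r ≤ 1, 0 ≤ θ ≤ 2π in polar coordinates, where x = r cos(θ), y = r sin(θ), and dA = r dr dθ.

Under the substitution, the integrand becomes 3, so

    ∬_D (3) dA = ∫_{0}^{2π} ∫_{0}^{1} (3) · r dr dθ.

Inner integral (in r): ∫_{0}^{1} (3) · r dr = 3/2.

Outer integral (in θ): ∫_{0}^{2π} (3/2) dθ = 3π.

Therefore ∬_D (3) dA = 3π.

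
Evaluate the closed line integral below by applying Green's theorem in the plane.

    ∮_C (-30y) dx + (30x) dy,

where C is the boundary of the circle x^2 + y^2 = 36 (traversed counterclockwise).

Green's theorem converts the closed line integral into a double integral over the enclosed region D:

    ∮_C P dx + Q dy = ∬_D (∂Q/∂x - ∂P/∂y) dA.

Here P = -30y, Q = 30x, so

    ∂Q/∂x = 30,    ∂P/∂y = -30,
    ∂Q/∂x - ∂P/∂y = 60.

D is the region x^2 + y^2 ≤ 36. Evaluating the double integral:

In polar coordinates (x = r cos θ, y = r sin θ, dA = r dr dθ) the integrand becomes 60, so

    ∬_D (60) dA = ∫_0^{2π} ∫_0^{6} (60) · r dr dθ.

Inner (r from 0 to 6): 1080.
Outer (θ from 0 to 2π): 2160π.

Therefore ∮_C P dx + Q dy = 2160π.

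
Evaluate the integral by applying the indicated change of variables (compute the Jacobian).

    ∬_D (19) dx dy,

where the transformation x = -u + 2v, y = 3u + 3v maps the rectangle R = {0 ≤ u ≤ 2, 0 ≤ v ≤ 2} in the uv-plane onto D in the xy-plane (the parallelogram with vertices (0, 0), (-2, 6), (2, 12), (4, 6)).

Compute the Jacobian determinant of (x, y) with respect to (u, v):

    ∂(x,y)/∂(u,v) = | -1  2 | = (-1)(3) - (2)(3) = -9.
                   | 3  3 |

Its absolute value is |J| = 9 (the area scaling factor).

Substituting x = -u + 2v, y = 3u + 3v into the integrand,

    19 → 19,

so the integral becomes

    ∬_R (19) · |J| du dv = ∫_0^2 ∫_0^2 (171) dv du.

Inner (v): 342.
Outer (u): 684.

Therefore ∬_D (19) dx dy = 684.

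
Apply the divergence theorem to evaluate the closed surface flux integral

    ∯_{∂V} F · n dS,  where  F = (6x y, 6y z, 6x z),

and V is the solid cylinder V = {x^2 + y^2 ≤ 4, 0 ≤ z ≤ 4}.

By the divergence theorem,

    ∯_{∂V} F · n dS = ∭_V (∇ · F) dV.

Compute the divergence:
    ∇ · F = ∂F_x/∂x + ∂F_y/∂y + ∂F_z/∂z = 6y + 6z + 6x = 6x + 6y + 6z.

In cylindrical coordinates, x = r cos(θ), y = r sin(θ), z = z, dV = r dr dθ dz, with 0 ≤ r ≤ 2, 0 ≤ θ ≤ 2π, 0 ≤ z ≤ 4.

The integrand, after substitution and multiplying by the volume element, becomes (6sqrt(2)r sin(θ + π/4) + 6z) · r, so

    ∭_V (∇·F) dV = ∫_0^{2π} ∫_0^{2} ∫_0^{4} (6sqrt(2)r sin(θ + π/4) + 6z) · r dz dr dθ.

Inner (z from 0 to 4): 24r (sqrt(2)r sin(θ + π/4) + 2).
Middle (r from 0 to 2): 64sqrt(2)sin(θ + π/4) + 96.
Outer (θ from 0 to 2π): 192π.

Therefore ∯_{∂V} F · n dS = 192π.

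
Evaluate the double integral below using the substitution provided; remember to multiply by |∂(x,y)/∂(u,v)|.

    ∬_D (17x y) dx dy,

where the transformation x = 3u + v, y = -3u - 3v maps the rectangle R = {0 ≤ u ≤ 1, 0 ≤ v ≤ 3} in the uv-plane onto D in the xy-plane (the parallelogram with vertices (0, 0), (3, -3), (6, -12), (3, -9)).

Compute the Jacobian determinant of (x, y) with respect to (u, v):

    ∂(x,y)/∂(u,v) = | 3  1 | = (3)(-3) - (1)(-3) = -6.
                   | -3  -3 |

Its absolute value is |J| = 6 (the area scaling factor).

Substituting x = 3u + v, y = -3u - 3v into the integrand,

    17x y → -153u^2 - 204u v - 51v^2,

so the integral becomes

    ∬_R (-153u^2 - 204u v - 51v^2) · |J| du dv = ∫_0^1 ∫_0^3 (-918u^2 - 1224u v - 306v^2) dv du.

Inner (v): -2754u^2 - 5508u - 2754.
Outer (u): -6426.

Therefore ∬_D (17x y) dx dy = -6426.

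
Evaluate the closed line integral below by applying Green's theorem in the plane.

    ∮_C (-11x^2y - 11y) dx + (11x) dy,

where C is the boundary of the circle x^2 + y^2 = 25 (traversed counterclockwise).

Green's theorem converts the closed line integral into a double integral over the enclosed region D:

    ∮_C P dx + Q dy = ∬_D (∂Q/∂x - ∂P/∂y) dA.

Here P = -11x^2y - 11y, Q = 11x, so

    ∂Q/∂x = 11,    ∂P/∂y = -11x^2 - 11,
    ∂Q/∂x - ∂P/∂y = 11x^2 + 22.

D is the region x^2 + y^2 ≤ 25. Evaluating the double integral:

In polar coordinates (x = r cos θ, y = r sin θ, dA = r dr dθ) the integrand becomes 11r^2cos(θ)^2 + 22, so

    ∬_D (11x^2 + 22) dA = ∫_0^{2π} ∫_0^{5} (11r^2cos(θ)^2 + 22) · r dr dθ.

Inner (r from 0 to 5): 6875cos(θ)^2/4 + 275.
Outer (θ from 0 to 2π): 9075π/4.

Therefore ∮_C P dx + Q dy = 9075π/4.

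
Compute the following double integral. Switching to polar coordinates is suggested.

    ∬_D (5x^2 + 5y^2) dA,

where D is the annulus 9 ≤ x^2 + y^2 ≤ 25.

The region D is 3 ≤ r ≤ 5, 0 ≤ θ ≤ 2π in polar coordinates, where x = r cos(θ), y = r sin(θ), and dA = r dr dθ.

Under the substitution, the integrand becomes 5r^2, so

    ∬_D (5x^2 + 5y^2) dA = ∫_{0}^{2π} ∫_{3}^{5} (5r^2) · r dr dθ.

Inner integral (in r): ∫_{3}^{5} (5r^2) · r dr = 680.

Outer integral (in θ): ∫_{0}^{2π} (680) dθ = 1360π.

Therefore ∬_D (5x^2 + 5y^2) dA = 1360π.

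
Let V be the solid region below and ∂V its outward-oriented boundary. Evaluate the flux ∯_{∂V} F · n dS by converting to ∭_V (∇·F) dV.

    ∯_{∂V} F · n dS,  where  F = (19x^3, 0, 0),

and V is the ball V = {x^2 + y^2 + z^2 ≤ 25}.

By the divergence theorem,

    ∯_{∂V} F · n dS = ∭_V (∇ · F) dV.

Compute the divergence:
    ∇ · F = ∂F_x/∂x + ∂F_y/∂y + ∂F_z/∂z = 57x^2 + 0 + 0 = 57x^2.

In spherical coordinates, x = ρ sin(φ) cos(θ), y = ρ sin(φ) sin(θ), z = ρ cos(φ), dV = ρ^2 sin(φ) dρ dφ dθ, with 0 ≤ ρ ≤ 5, 0 ≤ φ ≤ π, 0 ≤ θ ≤ 2π.

The integrand, after substitution and multiplying by the volume element, becomes (57ρ^2sin(φ)^2cos(θ)^2) · ρ^2 sin(φ), so

    ∭_V (∇·F) dV = ∫_0^{2π} ∫_0^{π} ∫_0^{5} (57ρ^2sin(φ)^2cos(θ)^2) · ρ^2 sin(φ) dρ dφ dθ.

Inner (ρ from 0 to 5): 35625sin(φ)^3cos(θ)^2.
Middle (φ from 0 to π): 47500cos(θ)^2.
Outer (θ from 0 to 2π): 47500π.

Therefore ∯_{∂V} F · n dS = 47500π.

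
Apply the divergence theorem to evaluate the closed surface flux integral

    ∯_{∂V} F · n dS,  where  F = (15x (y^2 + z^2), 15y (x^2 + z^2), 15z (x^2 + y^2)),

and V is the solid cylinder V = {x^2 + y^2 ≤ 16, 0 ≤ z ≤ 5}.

By the divergence theorem,

    ∯_{∂V} F · n dS = ∭_V (∇ · F) dV.

Compute the divergence:
    ∇ · F = ∂F_x/∂x + ∂F_y/∂y + ∂F_z/∂z = 15y^2 + 15z^2 + 15x^2 + 15z^2 + 15x^2 + 15y^2 = 30x^2 + 30y^2 + 30z^2.

In cylindrical coordinates, x = r cos(θ), y = r sin(θ), z = z, dV = r dr dθ dz, with 0 ≤ r ≤ 4, 0 ≤ θ ≤ 2π, 0 ≤ z ≤ 5.

The integrand, after substitution and multiplying by the volume element, becomes (30r^2 + 30z^2) · r, so

    ∭_V (∇·F) dV = ∫_0^{2π} ∫_0^{4} ∫_0^{5} (30r^2 + 30z^2) · r dz dr dθ.

Inner (z from 0 to 5): 150r^3 + 1250r.
Middle (r from 0 to 4): 19600.
Outer (θ from 0 to 2π): 39200π.

Therefore ∯_{∂V} F · n dS = 39200π.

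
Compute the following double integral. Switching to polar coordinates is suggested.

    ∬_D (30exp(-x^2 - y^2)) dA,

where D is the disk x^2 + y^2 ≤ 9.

The region D is 0 ≤ r ≤ 3, 0 ≤ θ ≤ 2π in polar coordinates, where x = r cos(θ), y = r sin(θ), and dA = r dr dθ.

Under the substitution, the integrand becomes 30exp(-r^2), so

    ∬_D (30exp(-x^2 - y^2)) dA = ∫_{0}^{2π} ∫_{0}^{3} (30exp(-r^2)) · r dr dθ.

Inner integral (in r): ∫_{0}^{3} (30exp(-r^2)) · r dr = 15 - 15exp(-9).

Outer integral (in θ): ∫_{0}^{2π} (15 - 15exp(-9)) dθ = -30π exp(-9) + 30π.

Therefore ∬_D (30exp(-x^2 - y^2)) dA = -30π exp(-9) + 30π.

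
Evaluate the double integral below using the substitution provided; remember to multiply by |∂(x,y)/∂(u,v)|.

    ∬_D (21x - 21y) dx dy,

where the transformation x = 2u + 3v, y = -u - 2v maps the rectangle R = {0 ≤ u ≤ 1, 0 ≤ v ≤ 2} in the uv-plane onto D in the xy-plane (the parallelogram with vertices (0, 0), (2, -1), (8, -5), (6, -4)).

Compute the Jacobian determinant of (x, y) with respect to (u, v):

    ∂(x,y)/∂(u,v) = | 2  3 | = (2)(-2) - (3)(-1) = -1.
                   | -1  -2 |

Its absolute value is |J| = 1 (the area scaling factor).

Substituting x = 2u + 3v, y = -u - 2v into the integrand,

    21x - 21y → 63u + 105v,

so the integral becomes

    ∬_R (63u + 105v) · |J| du dv = ∫_0^1 ∫_0^2 (63u + 105v) dv du.

Inner (v): 126u + 210.
Outer (u): 273.

Therefore ∬_D (21x - 21y) dx dy = 273.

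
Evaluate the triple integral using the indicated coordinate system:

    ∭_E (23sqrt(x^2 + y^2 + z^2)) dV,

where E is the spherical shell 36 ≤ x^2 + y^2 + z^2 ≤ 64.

In spherical coordinates, x = ρ sin(φ) cos(θ), y = ρ sin(φ) sin(θ), z = ρ cos(φ), and dV = ρ^2 sin(φ) dρ dφ dθ.

The integrand becomes 23ρ, so

    ∭_E (23sqrt(x^2 + y^2 + z^2)) dV = ∫_{0}^{2π} ∫_{0}^{π} ∫_{6}^{8} (23ρ) · ρ^2 sin(φ) dρ dφ dθ.

Inner (ρ): 16100sin(φ).
Middle (φ): 32200.
Outer (θ): 64400π.

Therefore the triple integral equals 64400π.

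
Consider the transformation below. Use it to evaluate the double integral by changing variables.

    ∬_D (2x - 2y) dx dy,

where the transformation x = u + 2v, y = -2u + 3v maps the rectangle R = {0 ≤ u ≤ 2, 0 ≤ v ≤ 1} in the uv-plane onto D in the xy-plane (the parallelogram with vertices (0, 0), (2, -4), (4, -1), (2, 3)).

Compute the Jacobian determinant of (x, y) with respect to (u, v):

    ∂(x,y)/∂(u,v) = | 1  2 | = (1)(3) - (2)(-2) = 7.
                   | -2  3 |

Its absolute value is |J| = 7 (the area scaling factor).

Substituting x = u + 2v, y = -2u + 3v into the integrand,

    2x - 2y → 6u - 2v,

so the integral becomes

    ∬_R (6u - 2v) · |J| du dv = ∫_0^2 ∫_0^1 (42u - 14v) dv du.

Inner (v): 42u - 7.
Outer (u): 70.

Therefore ∬_D (2x - 2y) dx dy = 70.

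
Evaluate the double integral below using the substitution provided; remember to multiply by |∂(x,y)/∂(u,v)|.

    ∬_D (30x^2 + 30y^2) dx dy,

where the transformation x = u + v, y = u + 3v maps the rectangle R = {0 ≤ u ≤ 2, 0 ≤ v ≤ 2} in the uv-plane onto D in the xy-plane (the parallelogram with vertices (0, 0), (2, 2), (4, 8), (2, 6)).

Compute the Jacobian determinant of (x, y) with respect to (u, v):

    ∂(x,y)/∂(u,v) = | 1  1 | = (1)(3) - (1)(1) = 2.
                   | 1  3 |

Its absolute value is |J| = 2 (the area scaling factor).

Substituting x = u + v, y = u + 3v into the integrand,

    30x^2 + 30y^2 → 60u^2 + 240u v + 300v^2,

so the integral becomes

    ∬_R (60u^2 + 240u v + 300v^2) · |J| du dv = ∫_0^2 ∫_0^2 (120u^2 + 480u v + 600v^2) dv du.

Inner (v): 240u^2 + 960u + 1600.
Outer (u): 5760.

Therefore ∬_D (30x^2 + 30y^2) dx dy = 5760.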